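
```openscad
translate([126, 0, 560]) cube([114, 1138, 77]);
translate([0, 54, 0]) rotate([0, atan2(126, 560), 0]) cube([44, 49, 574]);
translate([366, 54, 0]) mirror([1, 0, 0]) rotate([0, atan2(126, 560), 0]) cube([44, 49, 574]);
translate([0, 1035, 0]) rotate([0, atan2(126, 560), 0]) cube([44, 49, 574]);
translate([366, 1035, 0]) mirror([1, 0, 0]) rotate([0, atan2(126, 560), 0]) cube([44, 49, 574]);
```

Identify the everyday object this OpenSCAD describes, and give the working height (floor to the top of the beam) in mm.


A sawhorse. The overall height is 637 mm.

A beam across two mirrored pairs of raked legs — a sawhorse. The beam's underside is at z = 560 (matching the legs' vertical rise in atan2(126, 560)) and the beam is 77 mm tall, so its top is at 560 + 77 = 637 mm. The raked legs top out at the beam's underside, so that is the highest point.


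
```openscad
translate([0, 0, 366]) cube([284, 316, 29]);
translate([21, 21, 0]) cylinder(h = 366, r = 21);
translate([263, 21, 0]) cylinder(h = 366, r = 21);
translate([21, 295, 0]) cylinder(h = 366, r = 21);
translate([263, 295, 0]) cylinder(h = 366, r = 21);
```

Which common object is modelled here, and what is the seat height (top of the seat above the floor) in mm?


A stool. The seat height is 395 mm.

A 284×316×29 slab at z = 366 on four corner cylinders — a stool. The seat top is 366 + 29 = 395 mm.


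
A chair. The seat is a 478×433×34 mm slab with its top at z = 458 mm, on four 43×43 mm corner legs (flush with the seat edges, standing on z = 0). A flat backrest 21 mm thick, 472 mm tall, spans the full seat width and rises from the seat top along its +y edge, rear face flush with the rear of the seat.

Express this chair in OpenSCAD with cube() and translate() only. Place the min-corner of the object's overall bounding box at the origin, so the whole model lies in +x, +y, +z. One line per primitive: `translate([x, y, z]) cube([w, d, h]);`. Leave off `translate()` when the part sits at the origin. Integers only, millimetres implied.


// leg_h = 458 - 34 = 424
translate([0, 0, 424]) cube([478, 433, 34]);
cube([43, 43, 424]);
translate([435, 0, 0]) cube([43, 43, 424]);
translate([0, 390, 0]) cube([43, 43, 424]);
translate([435, 390, 0]) cube([43, 43, 424]);
translate([0, 412, 458]) cube([478, 21, 472]);


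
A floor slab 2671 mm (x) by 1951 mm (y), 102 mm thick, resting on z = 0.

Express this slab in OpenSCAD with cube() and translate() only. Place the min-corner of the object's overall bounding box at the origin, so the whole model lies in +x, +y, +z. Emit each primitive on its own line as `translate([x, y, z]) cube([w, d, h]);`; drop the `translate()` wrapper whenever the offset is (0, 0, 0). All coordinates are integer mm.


cube([2671, 1951, 102]);


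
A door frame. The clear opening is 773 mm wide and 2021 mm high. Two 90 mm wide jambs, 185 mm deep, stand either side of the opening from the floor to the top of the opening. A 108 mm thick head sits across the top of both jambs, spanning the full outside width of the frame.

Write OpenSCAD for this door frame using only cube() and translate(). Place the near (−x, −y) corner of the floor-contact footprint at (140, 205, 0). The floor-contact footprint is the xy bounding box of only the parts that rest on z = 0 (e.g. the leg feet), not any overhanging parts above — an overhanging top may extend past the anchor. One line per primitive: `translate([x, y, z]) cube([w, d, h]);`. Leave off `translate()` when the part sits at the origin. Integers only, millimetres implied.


translate([140, 205, 0]) cube([90, 185, 2021]);
translate([1003, 205, 0]) cube([90, 185, 2021]);
translate([140, 205, 2021]) cube([953, 185, 108]);


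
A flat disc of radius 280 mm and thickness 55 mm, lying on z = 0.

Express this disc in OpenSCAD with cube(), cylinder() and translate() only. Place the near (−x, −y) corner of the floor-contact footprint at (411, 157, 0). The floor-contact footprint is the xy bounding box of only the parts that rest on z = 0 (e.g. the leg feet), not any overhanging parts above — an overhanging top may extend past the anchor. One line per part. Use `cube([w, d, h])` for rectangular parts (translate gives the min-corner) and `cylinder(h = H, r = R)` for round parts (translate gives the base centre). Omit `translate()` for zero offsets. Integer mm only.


translate([691, 437, 0]) cylinder(h = 55, r = 280);


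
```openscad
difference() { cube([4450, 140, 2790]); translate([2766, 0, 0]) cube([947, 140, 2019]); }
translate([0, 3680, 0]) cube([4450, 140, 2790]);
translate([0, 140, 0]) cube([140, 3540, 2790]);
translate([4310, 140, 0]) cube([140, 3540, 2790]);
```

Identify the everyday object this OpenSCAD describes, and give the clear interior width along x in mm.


A single room. The interior width is 4170 mm.

Four walls enclosing a rectangle with a door in the front wall — a room. Outside width 4450 minus two 140 mm walls gives 4170 mm.


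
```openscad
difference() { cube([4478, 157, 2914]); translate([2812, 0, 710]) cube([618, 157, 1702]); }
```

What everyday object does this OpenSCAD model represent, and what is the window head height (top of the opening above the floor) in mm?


A wall with a window opening. The window head height is 2412 mm.

A wall with a rectangular opening subtracted — a window. Sill at z = 710, opening 1702 mm tall, so the head is at 710 + 1702 = 2412 mm.


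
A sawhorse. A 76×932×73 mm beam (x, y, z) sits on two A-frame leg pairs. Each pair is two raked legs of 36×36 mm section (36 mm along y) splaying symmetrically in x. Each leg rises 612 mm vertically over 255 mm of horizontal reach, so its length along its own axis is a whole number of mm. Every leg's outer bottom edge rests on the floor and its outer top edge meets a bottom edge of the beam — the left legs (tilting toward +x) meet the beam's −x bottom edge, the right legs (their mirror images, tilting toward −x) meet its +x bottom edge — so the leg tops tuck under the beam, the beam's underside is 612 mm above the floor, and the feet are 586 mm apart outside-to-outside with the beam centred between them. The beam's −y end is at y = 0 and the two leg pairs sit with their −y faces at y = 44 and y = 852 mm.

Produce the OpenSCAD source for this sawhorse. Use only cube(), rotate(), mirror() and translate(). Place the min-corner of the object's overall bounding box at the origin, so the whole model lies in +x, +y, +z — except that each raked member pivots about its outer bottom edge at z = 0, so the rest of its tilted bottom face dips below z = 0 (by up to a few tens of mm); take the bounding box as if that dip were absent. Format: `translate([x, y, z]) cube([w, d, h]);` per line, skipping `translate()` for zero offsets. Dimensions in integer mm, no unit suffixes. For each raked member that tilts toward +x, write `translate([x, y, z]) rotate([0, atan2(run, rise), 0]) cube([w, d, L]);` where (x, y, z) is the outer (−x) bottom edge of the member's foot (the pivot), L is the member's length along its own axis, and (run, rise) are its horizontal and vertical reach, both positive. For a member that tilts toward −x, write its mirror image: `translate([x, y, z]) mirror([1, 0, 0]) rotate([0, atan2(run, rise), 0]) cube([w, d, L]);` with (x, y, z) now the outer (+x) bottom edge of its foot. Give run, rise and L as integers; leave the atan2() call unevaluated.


translate([255, 0, 612]) cube([76, 932, 73]);
translate([0, 44, 0]) rotate([0, atan2(255, 612), 0]) cube([36, 36, 663]);
translate([586, 44, 0]) mirror([1, 0, 0]) rotate([0, atan2(255, 612), 0]) cube([36, 36, 663]);
translate([0, 852, 0]) rotate([0, atan2(255, 612), 0]) cube([36, 36, 663]);
translate([586, 852, 0]) mirror([1, 0, 0]) rotate([0, atan2(255, 612), 0]) cube([36, 36, 663]);


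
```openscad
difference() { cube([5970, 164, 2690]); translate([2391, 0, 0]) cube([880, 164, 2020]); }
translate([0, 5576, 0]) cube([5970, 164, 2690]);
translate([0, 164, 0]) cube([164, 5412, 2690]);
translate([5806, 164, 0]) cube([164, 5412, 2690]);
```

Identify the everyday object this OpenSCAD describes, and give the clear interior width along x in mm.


A single room. The interior width is 5642 mm.

Four walls enclosing a rectangle with a door in the front wall — a room. Outside width 5970 minus two 164 mm walls gives 5642 mm.


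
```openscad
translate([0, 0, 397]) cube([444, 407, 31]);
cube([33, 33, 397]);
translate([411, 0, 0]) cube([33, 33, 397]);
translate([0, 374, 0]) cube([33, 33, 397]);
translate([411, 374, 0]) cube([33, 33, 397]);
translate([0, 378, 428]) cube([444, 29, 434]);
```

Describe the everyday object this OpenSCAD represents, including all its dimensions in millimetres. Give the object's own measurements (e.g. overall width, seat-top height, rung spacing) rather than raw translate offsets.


A chair. The seat is a 444×407×31 mm slab with its top at z = 428 mm, on four 33×33 mm corner legs (flush with the seat edges, standing on z = 0). A flat backrest 29 mm thick, 434 mm tall, spans the full seat width and rises from the seat top along its +y edge, rear face flush with the rear of the seat.


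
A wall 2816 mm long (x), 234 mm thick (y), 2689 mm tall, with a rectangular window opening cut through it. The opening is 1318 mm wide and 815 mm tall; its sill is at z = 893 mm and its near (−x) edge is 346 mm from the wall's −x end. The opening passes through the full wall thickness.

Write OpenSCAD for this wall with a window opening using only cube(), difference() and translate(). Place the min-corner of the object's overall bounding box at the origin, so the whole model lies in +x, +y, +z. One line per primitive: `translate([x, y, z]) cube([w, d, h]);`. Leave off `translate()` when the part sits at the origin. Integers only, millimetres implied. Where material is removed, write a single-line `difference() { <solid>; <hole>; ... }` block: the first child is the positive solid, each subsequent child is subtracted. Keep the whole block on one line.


difference() { cube([2816, 234, 2689]); translate([346, 0, 893]) cube([1318, 234, 815]); }


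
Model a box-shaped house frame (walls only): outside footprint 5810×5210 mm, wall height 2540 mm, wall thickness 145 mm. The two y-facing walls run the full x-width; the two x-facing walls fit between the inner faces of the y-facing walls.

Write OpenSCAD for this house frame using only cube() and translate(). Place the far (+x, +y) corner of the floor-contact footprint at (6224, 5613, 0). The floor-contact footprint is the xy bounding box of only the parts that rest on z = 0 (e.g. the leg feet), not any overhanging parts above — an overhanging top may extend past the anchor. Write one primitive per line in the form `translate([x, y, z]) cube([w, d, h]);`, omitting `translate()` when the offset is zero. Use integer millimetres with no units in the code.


translate([414, 403, 0]) cube([5810, 145, 2540]);
translate([414, 5468, 0]) cube([5810, 145, 2540]);
translate([414, 548, 0]) cube([145, 4920, 2540]);
translate([6079, 548, 0]) cube([145, 4920, 2540]);


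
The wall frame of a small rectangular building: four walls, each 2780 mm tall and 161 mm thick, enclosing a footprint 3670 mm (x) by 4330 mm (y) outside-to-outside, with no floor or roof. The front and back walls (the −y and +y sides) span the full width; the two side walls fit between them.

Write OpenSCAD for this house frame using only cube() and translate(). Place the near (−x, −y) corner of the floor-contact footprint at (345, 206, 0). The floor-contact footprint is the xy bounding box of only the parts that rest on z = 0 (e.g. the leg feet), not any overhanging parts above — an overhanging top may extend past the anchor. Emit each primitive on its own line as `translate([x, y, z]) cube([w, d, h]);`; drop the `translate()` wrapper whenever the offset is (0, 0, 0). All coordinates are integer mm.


translate([345, 206, 0]) cube([3670, 161, 2780]);
translate([345, 4375, 0]) cube([3670, 161, 2780]);
translate([345, 367, 0]) cube([161, 4008, 2780]);
translate([3854, 367, 0]) cube([161, 4008, 2780]);


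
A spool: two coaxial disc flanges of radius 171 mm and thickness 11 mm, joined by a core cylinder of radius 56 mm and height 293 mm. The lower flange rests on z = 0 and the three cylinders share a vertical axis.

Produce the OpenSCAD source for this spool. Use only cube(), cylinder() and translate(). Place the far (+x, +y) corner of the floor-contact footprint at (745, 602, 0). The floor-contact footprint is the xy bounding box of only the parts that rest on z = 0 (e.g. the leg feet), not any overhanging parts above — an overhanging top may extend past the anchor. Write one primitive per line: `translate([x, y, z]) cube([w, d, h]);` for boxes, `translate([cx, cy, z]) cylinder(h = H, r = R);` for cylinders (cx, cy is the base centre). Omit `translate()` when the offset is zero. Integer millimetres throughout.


translate([574, 431, 0]) cylinder(h = 11, r = 171);
translate([574, 431, 11]) cylinder(h = 293, r = 56);
translate([574, 431, 304]) cylinder(h = 11, r = 171);


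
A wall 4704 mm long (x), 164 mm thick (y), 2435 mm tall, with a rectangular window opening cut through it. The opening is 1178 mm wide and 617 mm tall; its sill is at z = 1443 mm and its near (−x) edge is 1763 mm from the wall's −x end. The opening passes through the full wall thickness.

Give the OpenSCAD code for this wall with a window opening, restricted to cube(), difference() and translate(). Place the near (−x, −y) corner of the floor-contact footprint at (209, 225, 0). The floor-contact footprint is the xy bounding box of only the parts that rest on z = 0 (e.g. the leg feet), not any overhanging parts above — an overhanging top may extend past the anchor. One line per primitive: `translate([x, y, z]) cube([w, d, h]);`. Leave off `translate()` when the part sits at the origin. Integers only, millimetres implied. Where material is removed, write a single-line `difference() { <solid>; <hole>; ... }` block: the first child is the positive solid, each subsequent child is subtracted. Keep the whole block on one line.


difference() { translate([209, 225, 0]) cube([4704, 164, 2435]); translate([1972, 225, 1443]) cube([1178, 164, 617]); }


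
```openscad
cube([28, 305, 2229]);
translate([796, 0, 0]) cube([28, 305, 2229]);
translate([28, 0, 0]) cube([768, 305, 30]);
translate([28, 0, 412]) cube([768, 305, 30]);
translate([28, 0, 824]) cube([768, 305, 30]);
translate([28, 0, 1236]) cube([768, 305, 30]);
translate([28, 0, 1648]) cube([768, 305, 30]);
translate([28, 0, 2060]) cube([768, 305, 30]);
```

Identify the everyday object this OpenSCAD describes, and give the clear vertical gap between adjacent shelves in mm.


A bookshelf. The clear shelf gap is 382 mm.

Two tall side panels with 6 horizontal boards between them — a bookshelf. The first two shelf undersides are at z = 0 and z = 412; with shelf thickness 30, the clear gap is 412 − 0 − 30 = 382 mm.


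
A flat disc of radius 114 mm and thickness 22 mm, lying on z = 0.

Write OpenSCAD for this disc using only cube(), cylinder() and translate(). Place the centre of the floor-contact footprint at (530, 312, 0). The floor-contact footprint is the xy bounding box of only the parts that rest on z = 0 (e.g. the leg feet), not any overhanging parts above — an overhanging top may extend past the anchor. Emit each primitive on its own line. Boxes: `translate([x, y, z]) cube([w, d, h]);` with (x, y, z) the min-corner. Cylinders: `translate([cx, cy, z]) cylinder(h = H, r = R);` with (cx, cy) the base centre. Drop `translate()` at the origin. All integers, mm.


translate([530, 312, 0]) cylinder(h = 22, r = 114);


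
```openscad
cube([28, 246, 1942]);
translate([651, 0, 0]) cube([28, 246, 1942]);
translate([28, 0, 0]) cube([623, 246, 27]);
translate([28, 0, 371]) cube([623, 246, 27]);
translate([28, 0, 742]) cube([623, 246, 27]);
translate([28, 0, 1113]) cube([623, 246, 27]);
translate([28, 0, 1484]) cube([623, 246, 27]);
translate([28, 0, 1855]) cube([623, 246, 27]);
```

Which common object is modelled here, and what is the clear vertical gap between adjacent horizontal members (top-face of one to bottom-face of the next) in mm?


A bookshelf. The clear shelf gap is 344 mm.

Two tall side panels with 6 horizontal boards between them — a bookshelf. The first two shelf undersides are at z = 0 and z = 371; with shelf thickness 27, the clear gap is 371 − 0 − 27 = 344 mm.


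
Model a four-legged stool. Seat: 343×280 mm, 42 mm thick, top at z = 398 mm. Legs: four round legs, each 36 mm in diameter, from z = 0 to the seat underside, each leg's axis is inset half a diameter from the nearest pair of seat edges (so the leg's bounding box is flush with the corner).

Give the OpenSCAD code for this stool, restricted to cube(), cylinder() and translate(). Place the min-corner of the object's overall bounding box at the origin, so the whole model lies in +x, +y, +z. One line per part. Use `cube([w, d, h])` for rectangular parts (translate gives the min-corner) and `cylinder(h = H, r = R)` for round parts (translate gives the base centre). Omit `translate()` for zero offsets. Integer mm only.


translate([0, 0, 356]) cube([343, 280, 42]);
translate([18, 18, 0]) cylinder(h = 356, r = 18);
translate([325, 18, 0]) cylinder(h = 356, r = 18);
translate([18, 262, 0]) cylinder(h = 356, r = 18);
translate([325, 262, 0]) cylinder(h = 356, r = 18);


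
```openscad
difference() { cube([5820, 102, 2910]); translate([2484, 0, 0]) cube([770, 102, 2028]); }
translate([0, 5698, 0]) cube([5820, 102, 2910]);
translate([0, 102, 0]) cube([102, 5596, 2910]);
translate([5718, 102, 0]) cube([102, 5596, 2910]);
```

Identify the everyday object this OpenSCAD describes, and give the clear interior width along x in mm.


A single room. The interior width is 5616 mm.

Four walls enclosing a rectangle with a door in the front wall — a room. Outside width 5820 minus two 102 mm walls gives 5616 mm.


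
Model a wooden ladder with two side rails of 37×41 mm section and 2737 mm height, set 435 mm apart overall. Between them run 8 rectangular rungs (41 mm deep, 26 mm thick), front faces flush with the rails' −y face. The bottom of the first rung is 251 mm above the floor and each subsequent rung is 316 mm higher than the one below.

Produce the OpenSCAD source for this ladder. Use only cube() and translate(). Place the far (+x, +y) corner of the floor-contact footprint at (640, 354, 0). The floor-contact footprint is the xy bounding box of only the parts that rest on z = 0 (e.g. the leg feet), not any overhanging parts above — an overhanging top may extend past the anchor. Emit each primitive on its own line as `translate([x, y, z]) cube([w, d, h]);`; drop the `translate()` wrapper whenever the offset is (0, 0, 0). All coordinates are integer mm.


translate([205, 313, 0]) cube([37, 41, 2737]);
translate([603, 313, 0]) cube([37, 41, 2737]);
translate([242, 313, 251]) cube([361, 41, 26]);
translate([242, 313, 567]) cube([361, 41, 26]);
translate([242, 313, 883]) cube([361, 41, 26]);
translate([242, 313, 1199]) cube([361, 41, 26]);
translate([242, 313, 1515]) cube([361, 41, 26]);
translate([242, 313, 1831]) cube([361, 41, 26]);
translate([242, 313, 2147]) cube([361, 41, 26]);
translate([242, 313, 2463]) cube([361, 41, 26]);


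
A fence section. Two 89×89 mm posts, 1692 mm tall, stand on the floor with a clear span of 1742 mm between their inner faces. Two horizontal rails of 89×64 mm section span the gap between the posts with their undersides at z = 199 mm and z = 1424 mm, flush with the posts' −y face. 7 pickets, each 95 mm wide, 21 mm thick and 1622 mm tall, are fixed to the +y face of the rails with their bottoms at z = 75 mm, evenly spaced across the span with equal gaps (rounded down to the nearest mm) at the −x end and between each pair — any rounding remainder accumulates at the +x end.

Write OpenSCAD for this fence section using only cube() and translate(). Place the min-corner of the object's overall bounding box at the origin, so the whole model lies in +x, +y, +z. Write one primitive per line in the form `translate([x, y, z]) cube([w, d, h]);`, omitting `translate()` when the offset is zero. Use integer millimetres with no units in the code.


cube([89, 89, 1692]);
translate([1831, 0, 0]) cube([89, 89, 1692]);
translate([89, 0, 199]) cube([1742, 89, 64]);
translate([89, 0, 1424]) cube([1742, 89, 64]);
translate([223, 89, 75]) cube([95, 21, 1622]);
translate([452, 89, 75]) cube([95, 21, 1622]);
translate([681, 89, 75]) cube([95, 21, 1622]);
translate([910, 89, 75]) cube([95, 21, 1622]);
translate([1139, 89, 75]) cube([95, 21, 1622]);
translate([1368, 89, 75]) cube([95, 21, 1622]);
translate([1597, 89, 75]) cube([95, 21, 1622]);


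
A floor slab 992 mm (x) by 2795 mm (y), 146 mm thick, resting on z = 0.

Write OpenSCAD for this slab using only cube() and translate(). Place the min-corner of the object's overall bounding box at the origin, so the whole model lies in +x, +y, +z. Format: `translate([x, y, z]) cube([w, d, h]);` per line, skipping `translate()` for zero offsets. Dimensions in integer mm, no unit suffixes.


cube([992, 2795, 146]);


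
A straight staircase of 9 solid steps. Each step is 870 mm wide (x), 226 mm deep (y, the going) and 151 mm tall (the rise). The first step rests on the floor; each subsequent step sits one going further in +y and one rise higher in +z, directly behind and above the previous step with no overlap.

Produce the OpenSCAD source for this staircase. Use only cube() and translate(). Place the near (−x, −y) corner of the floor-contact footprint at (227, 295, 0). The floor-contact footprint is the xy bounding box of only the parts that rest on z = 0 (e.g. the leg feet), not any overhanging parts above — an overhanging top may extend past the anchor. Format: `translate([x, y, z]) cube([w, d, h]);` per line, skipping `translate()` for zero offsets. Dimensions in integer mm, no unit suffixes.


translate([227, 295, 0]) cube([870, 226, 151]);
translate([227, 521, 151]) cube([870, 226, 151]);
translate([227, 747, 302]) cube([870, 226, 151]);
translate([227, 973, 453]) cube([870, 226, 151]);
translate([227, 1199, 604]) cube([870, 226, 151]);
translate([227, 1425, 755]) cube([870, 226, 151]);
translate([227, 1651, 906]) cube([870, 226, 151]);
translate([227, 1877, 1057]) cube([870, 226, 151]);
translate([227, 2103, 1208]) cube([870, 226, 151]);


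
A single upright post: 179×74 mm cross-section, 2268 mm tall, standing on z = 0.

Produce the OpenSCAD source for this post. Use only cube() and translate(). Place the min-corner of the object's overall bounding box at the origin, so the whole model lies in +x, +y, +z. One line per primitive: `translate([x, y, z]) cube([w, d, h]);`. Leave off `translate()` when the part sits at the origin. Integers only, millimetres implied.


cube([179, 74, 2268]);


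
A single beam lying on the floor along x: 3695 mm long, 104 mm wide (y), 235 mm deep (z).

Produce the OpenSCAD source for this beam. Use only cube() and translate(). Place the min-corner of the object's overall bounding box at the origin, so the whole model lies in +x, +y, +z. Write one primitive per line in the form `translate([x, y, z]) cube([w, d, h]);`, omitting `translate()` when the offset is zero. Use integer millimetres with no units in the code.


cube([3695, 104, 235]);


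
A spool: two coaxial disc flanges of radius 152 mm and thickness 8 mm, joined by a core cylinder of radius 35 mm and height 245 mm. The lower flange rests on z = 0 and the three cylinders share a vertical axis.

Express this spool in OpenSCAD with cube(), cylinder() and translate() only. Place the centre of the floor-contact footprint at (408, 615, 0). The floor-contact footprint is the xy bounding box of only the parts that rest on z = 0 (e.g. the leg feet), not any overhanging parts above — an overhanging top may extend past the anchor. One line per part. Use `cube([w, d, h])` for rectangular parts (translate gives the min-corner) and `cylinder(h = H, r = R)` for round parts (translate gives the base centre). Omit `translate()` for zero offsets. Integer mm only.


translate([408, 615, 0]) cylinder(h = 8, r = 152);
translate([408, 615, 8]) cylinder(h = 245, r = 35);
translate([408, 615, 253]) cylinder(h = 8, r = 152);


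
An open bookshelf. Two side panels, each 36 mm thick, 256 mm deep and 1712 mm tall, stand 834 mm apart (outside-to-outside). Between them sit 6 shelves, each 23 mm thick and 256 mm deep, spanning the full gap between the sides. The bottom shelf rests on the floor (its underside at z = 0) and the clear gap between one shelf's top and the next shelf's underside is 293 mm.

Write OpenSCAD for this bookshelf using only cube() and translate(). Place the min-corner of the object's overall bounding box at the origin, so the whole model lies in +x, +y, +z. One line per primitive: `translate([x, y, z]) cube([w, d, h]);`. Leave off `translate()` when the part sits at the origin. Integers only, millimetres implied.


cube([36, 256, 1712]);
translate([798, 0, 0]) cube([36, 256, 1712]);
translate([36, 0, 0]) cube([762, 256, 23]);
translate([36, 0, 316]) cube([762, 256, 23]);
translate([36, 0, 632]) cube([762, 256, 23]);
translate([36, 0, 948]) cube([762, 256, 23]);
translate([36, 0, 1264]) cube([762, 256, 23]);
translate([36, 0, 1580]) cube([762, 256, 23]);


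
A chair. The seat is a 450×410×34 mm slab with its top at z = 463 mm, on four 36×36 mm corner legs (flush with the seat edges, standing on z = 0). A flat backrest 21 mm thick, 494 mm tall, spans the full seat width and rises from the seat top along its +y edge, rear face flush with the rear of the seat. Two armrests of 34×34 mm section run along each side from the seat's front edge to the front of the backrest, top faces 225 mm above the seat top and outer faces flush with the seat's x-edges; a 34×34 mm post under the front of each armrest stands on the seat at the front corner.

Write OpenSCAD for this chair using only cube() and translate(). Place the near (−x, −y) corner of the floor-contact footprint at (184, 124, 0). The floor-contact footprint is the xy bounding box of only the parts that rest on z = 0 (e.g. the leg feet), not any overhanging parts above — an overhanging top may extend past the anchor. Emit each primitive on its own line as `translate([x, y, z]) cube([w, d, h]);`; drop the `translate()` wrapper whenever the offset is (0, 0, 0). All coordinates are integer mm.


translate([184, 124, 429]) cube([450, 410, 34]);
translate([184, 124, 0]) cube([36, 36, 429]);
translate([598, 124, 0]) cube([36, 36, 429]);
translate([184, 498, 0]) cube([36, 36, 429]);
translate([598, 498, 0]) cube([36, 36, 429]);
translate([184, 513, 463]) cube([450, 21, 494]);
translate([184, 124, 654]) cube([34, 389, 34]);
translate([600, 124, 654]) cube([34, 389, 34]);
translate([184, 124, 463]) cube([34, 34, 191]);
translate([600, 124, 463]) cube([34, 34, 191]);


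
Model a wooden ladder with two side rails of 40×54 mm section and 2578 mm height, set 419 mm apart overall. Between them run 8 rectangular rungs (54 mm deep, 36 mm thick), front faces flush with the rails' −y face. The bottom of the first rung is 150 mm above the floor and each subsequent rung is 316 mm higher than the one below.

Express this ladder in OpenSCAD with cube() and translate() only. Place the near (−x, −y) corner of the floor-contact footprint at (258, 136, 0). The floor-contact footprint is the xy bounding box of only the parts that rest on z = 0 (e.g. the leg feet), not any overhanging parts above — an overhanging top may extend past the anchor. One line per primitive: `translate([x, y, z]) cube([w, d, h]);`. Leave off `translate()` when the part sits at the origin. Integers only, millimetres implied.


translate([258, 136, 0]) cube([40, 54, 2578]);
translate([637, 136, 0]) cube([40, 54, 2578]);
translate([298, 136, 150]) cube([339, 54, 36]);
translate([298, 136, 466]) cube([339, 54, 36]);
translate([298, 136, 782]) cube([339, 54, 36]);
translate([298, 136, 1098]) cube([339, 54, 36]);
translate([298, 136, 1414]) cube([339, 54, 36]);
translate([298, 136, 1730]) cube([339, 54, 36]);
translate([298, 136, 2046]) cube([339, 54, 36]);
translate([298, 136, 2362]) cube([339, 54, 36]);


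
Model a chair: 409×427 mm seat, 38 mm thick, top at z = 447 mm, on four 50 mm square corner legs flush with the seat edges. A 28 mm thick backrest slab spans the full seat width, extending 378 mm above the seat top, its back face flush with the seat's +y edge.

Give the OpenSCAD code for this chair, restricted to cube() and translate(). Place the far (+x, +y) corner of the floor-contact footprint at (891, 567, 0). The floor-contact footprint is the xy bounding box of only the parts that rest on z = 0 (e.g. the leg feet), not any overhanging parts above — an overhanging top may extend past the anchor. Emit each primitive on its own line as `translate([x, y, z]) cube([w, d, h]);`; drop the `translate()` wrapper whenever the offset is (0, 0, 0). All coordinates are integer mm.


// leg_h = 447 - 38 = 409
translate([482, 140, 409]) cube([409, 427, 38]);
translate([482, 140, 0]) cube([50, 50, 409]);
translate([841, 140, 0]) cube([50, 50, 409]);
translate([482, 517, 0]) cube([50, 50, 409]);
translate([841, 517, 0]) cube([50, 50, 409]);
translate([482, 539, 447]) cube([409, 28, 378]);


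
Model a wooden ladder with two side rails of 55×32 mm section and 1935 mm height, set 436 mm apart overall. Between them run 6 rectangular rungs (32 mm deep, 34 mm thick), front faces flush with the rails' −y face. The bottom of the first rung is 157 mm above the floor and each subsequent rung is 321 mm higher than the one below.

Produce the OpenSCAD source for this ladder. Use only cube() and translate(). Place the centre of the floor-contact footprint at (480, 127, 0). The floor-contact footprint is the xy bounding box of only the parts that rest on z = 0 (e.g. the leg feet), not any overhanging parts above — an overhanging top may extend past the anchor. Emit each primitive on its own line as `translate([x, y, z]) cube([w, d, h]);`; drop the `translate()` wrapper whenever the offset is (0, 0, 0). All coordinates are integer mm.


// rung span = 436 - 2*55 = 326
// rung[k] z = 157 + k*321
translate([262, 111, 0]) cube([55, 32, 1935]);
translate([643, 111, 0]) cube([55, 32, 1935]);
translate([317, 111, 157]) cube([326, 32, 34]);
translate([317, 111, 478]) cube([326, 32, 34]);
translate([317, 111, 799]) cube([326, 32, 34]);
translate([317, 111, 1120]) cube([326, 32, 34]);
translate([317, 111, 1441]) cube([326, 32, 34]);
translate([317, 111, 1762]) cube([326, 32, 34]);


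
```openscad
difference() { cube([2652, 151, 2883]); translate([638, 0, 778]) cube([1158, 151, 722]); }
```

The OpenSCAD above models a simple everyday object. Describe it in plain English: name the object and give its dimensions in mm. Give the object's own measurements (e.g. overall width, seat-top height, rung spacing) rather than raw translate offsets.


A wall 2652 mm long (x), 151 mm thick (y), 2883 mm tall, with a rectangular window opening cut through it. The opening is 1158 mm wide and 722 mm tall; its sill is at z = 778 mm and its near (−x) edge is 638 mm from the wall's −x end. The opening passes through the full wall thickness.


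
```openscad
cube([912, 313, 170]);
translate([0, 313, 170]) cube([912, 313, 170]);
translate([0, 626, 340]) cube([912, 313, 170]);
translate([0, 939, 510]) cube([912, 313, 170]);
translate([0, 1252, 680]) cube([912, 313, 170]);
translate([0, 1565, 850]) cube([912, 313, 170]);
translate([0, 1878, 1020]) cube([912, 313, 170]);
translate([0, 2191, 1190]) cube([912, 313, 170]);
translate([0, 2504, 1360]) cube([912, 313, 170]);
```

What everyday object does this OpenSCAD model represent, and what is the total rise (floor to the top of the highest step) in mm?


A staircase. The total rise is 1530 mm.

9 identical blocks, each offset up and back from the previous — a staircase. Each step is 170 mm tall and there are 9 of them, so the total rise is 9 × 170 = 1530 mm.


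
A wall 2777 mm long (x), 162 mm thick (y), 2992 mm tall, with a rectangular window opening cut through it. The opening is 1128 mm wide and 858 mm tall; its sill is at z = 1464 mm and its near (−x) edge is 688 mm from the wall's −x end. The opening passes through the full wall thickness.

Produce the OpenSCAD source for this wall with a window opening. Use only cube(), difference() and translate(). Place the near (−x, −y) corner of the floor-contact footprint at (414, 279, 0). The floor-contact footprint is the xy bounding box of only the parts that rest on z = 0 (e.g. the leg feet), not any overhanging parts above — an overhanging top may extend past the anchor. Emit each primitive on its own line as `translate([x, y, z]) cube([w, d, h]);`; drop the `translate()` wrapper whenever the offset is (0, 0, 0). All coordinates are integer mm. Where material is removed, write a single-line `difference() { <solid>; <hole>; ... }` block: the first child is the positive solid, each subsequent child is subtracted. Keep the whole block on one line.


difference() { translate([414, 279, 0]) cube([2777, 162, 2992]); translate([1102, 279, 1464]) cube([1128, 162, 858]); }


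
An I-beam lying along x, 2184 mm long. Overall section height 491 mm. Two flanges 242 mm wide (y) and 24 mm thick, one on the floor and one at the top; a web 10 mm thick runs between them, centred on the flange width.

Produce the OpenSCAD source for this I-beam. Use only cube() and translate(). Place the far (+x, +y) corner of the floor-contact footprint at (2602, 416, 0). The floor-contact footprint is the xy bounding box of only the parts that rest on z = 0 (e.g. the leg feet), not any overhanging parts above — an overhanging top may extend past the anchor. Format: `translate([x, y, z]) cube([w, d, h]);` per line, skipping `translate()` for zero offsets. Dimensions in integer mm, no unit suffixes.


translate([418, 174, 0]) cube([2184, 242, 24]);
translate([418, 290, 24]) cube([2184, 10, 443]);
translate([418, 174, 467]) cube([2184, 242, 24]);


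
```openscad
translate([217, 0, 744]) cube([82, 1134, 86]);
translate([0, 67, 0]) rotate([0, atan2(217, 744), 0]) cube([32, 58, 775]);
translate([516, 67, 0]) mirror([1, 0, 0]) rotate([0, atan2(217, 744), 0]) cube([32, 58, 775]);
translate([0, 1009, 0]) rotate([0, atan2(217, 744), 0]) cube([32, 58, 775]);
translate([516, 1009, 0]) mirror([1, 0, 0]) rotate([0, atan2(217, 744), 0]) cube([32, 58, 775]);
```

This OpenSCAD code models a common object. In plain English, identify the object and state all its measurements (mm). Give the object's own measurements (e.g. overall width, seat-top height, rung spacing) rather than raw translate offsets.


A sawhorse. A 82×1134×86 mm beam (x, y, z) sits on two A-frame leg pairs. Each pair is two raked legs of 32×58 mm section (58 mm along y) splaying symmetrically in x. Each leg rises 744 mm vertically over 217 mm of horizontal reach and is 775 mm long along its own axis. Every leg's outer bottom edge rests on the floor and its outer top edge meets a bottom edge of the beam — the left legs (tilting toward +x) meet the beam's −x bottom edge, the right legs (their mirror images, tilting toward −x) meet its +x bottom edge — so the leg tops tuck under the beam, the beam's underside is 744 mm above the floor, and the feet are 516 mm apart outside-to-outside with the beam centred between them. The two leg pairs are set in 67 mm from either end of the beam.


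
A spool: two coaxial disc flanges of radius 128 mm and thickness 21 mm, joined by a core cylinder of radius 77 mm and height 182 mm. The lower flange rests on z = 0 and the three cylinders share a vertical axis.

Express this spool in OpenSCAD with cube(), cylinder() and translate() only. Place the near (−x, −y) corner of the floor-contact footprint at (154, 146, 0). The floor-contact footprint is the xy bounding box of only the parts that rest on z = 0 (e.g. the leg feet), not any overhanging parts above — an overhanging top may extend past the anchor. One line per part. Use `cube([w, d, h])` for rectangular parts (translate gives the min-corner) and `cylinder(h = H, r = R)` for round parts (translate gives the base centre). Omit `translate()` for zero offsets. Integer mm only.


translate([282, 274, 0]) cylinder(h = 21, r = 128);
translate([282, 274, 21]) cylinder(h = 182, r = 77);
translate([282, 274, 203]) cylinder(h = 21, r = 128);


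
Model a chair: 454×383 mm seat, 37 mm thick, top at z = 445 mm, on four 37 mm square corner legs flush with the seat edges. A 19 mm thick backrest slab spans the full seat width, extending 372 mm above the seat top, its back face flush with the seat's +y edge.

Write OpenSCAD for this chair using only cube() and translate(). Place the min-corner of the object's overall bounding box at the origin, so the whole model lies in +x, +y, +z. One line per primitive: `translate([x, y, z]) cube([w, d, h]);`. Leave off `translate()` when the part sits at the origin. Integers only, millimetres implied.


translate([0, 0, 408]) cube([454, 383, 37]);
cube([37, 37, 408]);
translate([417, 0, 0]) cube([37, 37, 408]);
translate([0, 346, 0]) cube([37, 37, 408]);
translate([417, 346, 0]) cube([37, 37, 408]);
translate([0, 364, 445]) cube([454, 19, 372]);


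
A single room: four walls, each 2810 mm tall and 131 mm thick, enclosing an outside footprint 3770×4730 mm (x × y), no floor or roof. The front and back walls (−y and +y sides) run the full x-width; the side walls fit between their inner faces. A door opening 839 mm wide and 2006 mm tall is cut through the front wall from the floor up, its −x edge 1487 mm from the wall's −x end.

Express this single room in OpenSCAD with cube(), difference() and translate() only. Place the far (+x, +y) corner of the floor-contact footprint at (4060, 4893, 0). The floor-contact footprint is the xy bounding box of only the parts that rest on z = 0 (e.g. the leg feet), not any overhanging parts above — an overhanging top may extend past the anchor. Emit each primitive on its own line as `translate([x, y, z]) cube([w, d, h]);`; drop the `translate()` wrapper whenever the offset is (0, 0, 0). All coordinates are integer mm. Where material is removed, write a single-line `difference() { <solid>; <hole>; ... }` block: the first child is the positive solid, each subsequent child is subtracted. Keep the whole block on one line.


difference() { translate([290, 163, 0]) cube([3770, 131, 2810]); translate([1777, 163, 0]) cube([839, 131, 2006]); }
translate([290, 4762, 0]) cube([3770, 131, 2810]);
translate([290, 294, 0]) cube([131, 4468, 2810]);
translate([3929, 294, 0]) cube([131, 4468, 2810]);


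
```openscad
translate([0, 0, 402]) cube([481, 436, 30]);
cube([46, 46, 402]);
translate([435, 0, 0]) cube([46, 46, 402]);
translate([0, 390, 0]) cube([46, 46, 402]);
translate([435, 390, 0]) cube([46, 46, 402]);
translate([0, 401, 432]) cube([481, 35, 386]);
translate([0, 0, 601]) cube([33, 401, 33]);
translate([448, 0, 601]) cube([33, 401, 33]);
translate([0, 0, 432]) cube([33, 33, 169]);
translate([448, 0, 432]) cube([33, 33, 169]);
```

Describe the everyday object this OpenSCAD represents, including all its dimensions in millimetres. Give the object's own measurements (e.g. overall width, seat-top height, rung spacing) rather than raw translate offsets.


A chair. The seat is a 481×436×30 mm slab with its top at z = 432 mm, on four 46×46 mm corner legs (flush with the seat edges, standing on z = 0). A flat backrest 35 mm thick, 386 mm tall, spans the full seat width and rises from the seat top along its +y edge, rear face flush with the rear of the seat. Two armrests of 33×33 mm section run along each side from the seat's front edge to the front of the backrest, top faces 202 mm above the seat top and outer faces flush with the seat's x-edges; a 33×33 mm post under the front of each armrest stands on the seat at the front corner.


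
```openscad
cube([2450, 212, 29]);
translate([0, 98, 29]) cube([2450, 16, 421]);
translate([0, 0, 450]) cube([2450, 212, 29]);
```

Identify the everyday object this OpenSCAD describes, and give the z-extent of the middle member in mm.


An I-beam. The web height is 421 mm.

Two wide flanges with a thin centred web — an I-beam. Overall 479 mm minus two 29 mm flanges gives a web of 479 − 2·29 = 421 mm.
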